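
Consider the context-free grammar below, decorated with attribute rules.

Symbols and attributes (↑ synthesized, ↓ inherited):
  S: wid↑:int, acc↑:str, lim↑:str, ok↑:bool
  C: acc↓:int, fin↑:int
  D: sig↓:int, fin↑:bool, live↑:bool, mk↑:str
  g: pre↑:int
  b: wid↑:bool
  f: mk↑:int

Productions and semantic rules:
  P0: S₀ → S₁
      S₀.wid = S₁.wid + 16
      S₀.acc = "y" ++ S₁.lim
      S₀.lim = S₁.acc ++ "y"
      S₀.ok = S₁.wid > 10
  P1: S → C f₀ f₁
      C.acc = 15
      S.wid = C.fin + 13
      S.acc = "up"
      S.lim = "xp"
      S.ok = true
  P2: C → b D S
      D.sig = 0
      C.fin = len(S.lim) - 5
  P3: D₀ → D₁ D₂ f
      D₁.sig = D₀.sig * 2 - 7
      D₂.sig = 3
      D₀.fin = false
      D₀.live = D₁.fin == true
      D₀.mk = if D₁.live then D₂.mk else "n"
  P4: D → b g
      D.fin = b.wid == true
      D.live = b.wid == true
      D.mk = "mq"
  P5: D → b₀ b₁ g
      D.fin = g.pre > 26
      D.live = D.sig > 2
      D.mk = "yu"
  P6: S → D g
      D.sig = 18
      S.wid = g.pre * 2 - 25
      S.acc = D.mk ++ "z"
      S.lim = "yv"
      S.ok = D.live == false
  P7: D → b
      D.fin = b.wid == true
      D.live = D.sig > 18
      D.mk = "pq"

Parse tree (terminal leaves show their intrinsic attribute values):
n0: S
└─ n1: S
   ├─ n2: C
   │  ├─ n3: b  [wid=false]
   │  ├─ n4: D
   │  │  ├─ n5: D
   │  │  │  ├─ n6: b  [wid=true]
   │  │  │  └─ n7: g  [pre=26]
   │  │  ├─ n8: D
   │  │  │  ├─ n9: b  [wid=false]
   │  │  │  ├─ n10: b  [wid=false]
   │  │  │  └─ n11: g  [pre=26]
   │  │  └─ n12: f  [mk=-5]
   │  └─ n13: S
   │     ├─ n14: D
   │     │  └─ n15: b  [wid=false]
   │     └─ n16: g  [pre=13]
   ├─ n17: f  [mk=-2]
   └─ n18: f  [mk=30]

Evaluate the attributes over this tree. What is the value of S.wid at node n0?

1. n2.acc = 15  [15]
2. n3.wid = false  [terminal]
3. n4.sig = 0  [0]
4. n5.sig = -7  [D₀.sig * 2 - 7]
5. n6.wid = true  [terminal]
6. n7.pre = 26  [terminal]
7. n5.fin = true  [b.wid == true]
8. n5.live = true  [b.wid == true]
9. n5.mk = "mq"  ["mq"]
10. n8.sig = 3  [3]
11. n9.wid = false  [terminal]
12. n10.wid = false  [terminal]
13. n11.pre = 26  [terminal]
14. n8.fin = false  [g.pre > 26]
15. n8.live = true  [D.sig > 2]
16. n8.mk = "yu"  ["yu"]
17. n12.mk = -5  [terminal]
18. n4.fin = false  [false]
19. n4.live = true  [D₁.fin == true]
20. n4.mk = "yu"  [if D₁.live then D₂.mk else "n"]
21. n14.sig = 18  [18]
22. n15.wid = false  [terminal]
23. n14.fin = false  [b.wid == true]
24. n14.live = false  [D.sig > 18]
25. n14.mk = "pq"  ["pq"]
26. n16.pre = 13  [terminal]
27. n13.wid = 1  [g.pre * 2 - 25]
28. n13.acc = "pqz"  [D.mk ++ "z"]
29. n13.lim = "yv"  ["yv"]
30. n13.ok = true  [D.live == false]
31. n2.fin = -3  [len(S.lim) - 5]
32. n17.mk = -2  [terminal]
33. n18.mk = 30  [terminal]
34. n1.wid = 10  [C.fin + 13]
35. n1.acc = "up"  ["up"]
36. n1.lim = "xp"  ["xp"]
37. n1.ok = true  [true]
38. n0.wid = 26  [S₁.wid + 16]
39. n0.acc = "yxp"  ["y" ++ S₁.lim]
40. n0.lim = "upy"  [S₁.acc ++ "y"]
41. n0.ok = false  [S₁.wid > 10]

26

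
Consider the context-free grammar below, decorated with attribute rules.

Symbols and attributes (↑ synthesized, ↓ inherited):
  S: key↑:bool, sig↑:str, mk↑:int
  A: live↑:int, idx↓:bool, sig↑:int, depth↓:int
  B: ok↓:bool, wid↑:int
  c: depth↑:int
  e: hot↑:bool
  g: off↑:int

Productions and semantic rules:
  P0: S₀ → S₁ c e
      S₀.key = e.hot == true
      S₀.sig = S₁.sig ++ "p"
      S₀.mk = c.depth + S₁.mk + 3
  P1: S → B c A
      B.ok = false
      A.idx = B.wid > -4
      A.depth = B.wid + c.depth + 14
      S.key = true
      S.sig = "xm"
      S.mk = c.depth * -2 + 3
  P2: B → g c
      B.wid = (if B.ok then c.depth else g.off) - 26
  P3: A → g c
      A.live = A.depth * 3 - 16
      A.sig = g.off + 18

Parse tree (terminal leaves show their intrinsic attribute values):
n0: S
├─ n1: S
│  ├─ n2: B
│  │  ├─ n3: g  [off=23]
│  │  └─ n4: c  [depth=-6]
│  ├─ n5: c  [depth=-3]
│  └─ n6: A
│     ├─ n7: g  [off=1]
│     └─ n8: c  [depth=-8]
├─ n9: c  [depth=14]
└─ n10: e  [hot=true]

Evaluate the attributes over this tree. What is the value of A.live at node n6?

8

1. n2.ok = false  [false]
2. n3.off = 23  [terminal]
3. n4.depth = -6  [terminal]
4. n2.wid = -3  [(if B.ok then c.depth else g.off) - 26]
5. n5.depth = -3  [terminal]
6. n6.idx = true  [B.wid > -4]
7. n6.depth = 8  [B.wid + c.depth + 14]
8. n7.off = 1  [terminal]
9. n8.depth = -8  [terminal]
10. n6.live = 8  [A.depth * 3 - 16]
11. n6.sig = 19  [g.off + 18]
12. n1.key = true  [true]
13. n1.sig = "xm"  ["xm"]
14. n1.mk = 9  [c.depth * -2 + 3]
15. n9.depth = 14  [terminal]
16. n10.hot = true  [terminal]
17. n0.key = true  [e.hot == true]
18. n0.sig = "xmp"  [S₁.sig ++ "p"]
19. n0.mk = 26  [c.depth + S₁.mk + 3]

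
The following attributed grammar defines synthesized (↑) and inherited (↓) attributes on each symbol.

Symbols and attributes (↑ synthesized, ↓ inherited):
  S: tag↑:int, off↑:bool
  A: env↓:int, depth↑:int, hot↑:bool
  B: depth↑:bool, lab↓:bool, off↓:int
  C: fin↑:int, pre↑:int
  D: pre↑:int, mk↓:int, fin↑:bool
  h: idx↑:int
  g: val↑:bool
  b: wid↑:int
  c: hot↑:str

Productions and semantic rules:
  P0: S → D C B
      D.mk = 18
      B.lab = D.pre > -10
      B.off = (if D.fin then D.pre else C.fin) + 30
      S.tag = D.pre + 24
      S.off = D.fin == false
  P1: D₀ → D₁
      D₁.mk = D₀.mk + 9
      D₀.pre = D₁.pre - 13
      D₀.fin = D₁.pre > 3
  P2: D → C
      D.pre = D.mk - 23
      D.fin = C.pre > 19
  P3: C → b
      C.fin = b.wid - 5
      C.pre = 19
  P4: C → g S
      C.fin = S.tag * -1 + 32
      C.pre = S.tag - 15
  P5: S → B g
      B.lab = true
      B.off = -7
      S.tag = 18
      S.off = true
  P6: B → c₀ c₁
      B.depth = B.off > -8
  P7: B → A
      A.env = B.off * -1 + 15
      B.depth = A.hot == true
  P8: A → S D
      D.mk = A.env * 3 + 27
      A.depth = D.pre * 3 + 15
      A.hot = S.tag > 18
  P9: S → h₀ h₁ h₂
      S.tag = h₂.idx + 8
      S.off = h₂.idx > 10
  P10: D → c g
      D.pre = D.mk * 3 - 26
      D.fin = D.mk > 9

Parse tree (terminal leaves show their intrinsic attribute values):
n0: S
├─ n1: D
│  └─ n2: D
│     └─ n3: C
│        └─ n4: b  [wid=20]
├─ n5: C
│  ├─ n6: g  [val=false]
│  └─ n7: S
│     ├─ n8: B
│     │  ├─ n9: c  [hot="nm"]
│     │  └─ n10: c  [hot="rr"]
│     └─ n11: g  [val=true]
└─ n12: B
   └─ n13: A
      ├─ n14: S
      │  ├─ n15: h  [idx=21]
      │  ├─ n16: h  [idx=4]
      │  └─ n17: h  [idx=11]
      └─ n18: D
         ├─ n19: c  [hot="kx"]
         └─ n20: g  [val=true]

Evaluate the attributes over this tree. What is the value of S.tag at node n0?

1. n1.mk = 18  [18]
2. n2.mk = 27  [D₀.mk + 9]
3. n4.wid = 20  [terminal]
4. n3.fin = 15  [b.wid - 5]
5. n3.pre = 19  [19]
6. n2.pre = 4  [D.mk - 23]
7. n2.fin = false  [C.pre > 19]
8. n1.pre = -9  [D₁.pre - 13]
9. n1.fin = true  [D₁.pre > 3]
10. n6.val = false  [terminal]
11. n8.lab = true  [true]
12. n8.off = -7  [-7]
13. n9.hot = "nm"  [terminal]
14. n10.hot = "rr"  [terminal]
15. n8.depth = true  [B.off > -8]
16. n11.val = true  [terminal]
17. n7.tag = 18  [18]
18. n7.off = true  [true]
19. n5.fin = 14  [S.tag * -1 + 32]
20. n5.pre = 3  [S.tag - 15]
21. n12.lab = true  [D.pre > -10]
22. n12.off = 21  [(if D.fin then D.pre else C.fin) + 30]
23. n13.env = -6  [B.off * -1 + 15]
24. n15.idx = 21  [terminal]
25. n16.idx = 4  [terminal]
26. n17.idx = 11  [terminal]
27. n14.tag = 19  [h₂.idx + 8]
28. n14.off = true  [h₂.idx > 10]
29. n18.mk = 9  [A.env * 3 + 27]
30. n19.hot = "kx"  [terminal]
31. n20.val = true  [terminal]
32. n18.pre = 1  [D.mk * 3 - 26]
33. n18.fin = false  [D.mk > 9]
34. n13.depth = 18  [D.pre * 3 + 15]
35. n13.hot = true  [S.tag > 18]
36. n12.depth = true  [A.hot == true]
37. n0.tag = 15  [D.pre + 24]
38. n0.off = false  [D.fin == false]

15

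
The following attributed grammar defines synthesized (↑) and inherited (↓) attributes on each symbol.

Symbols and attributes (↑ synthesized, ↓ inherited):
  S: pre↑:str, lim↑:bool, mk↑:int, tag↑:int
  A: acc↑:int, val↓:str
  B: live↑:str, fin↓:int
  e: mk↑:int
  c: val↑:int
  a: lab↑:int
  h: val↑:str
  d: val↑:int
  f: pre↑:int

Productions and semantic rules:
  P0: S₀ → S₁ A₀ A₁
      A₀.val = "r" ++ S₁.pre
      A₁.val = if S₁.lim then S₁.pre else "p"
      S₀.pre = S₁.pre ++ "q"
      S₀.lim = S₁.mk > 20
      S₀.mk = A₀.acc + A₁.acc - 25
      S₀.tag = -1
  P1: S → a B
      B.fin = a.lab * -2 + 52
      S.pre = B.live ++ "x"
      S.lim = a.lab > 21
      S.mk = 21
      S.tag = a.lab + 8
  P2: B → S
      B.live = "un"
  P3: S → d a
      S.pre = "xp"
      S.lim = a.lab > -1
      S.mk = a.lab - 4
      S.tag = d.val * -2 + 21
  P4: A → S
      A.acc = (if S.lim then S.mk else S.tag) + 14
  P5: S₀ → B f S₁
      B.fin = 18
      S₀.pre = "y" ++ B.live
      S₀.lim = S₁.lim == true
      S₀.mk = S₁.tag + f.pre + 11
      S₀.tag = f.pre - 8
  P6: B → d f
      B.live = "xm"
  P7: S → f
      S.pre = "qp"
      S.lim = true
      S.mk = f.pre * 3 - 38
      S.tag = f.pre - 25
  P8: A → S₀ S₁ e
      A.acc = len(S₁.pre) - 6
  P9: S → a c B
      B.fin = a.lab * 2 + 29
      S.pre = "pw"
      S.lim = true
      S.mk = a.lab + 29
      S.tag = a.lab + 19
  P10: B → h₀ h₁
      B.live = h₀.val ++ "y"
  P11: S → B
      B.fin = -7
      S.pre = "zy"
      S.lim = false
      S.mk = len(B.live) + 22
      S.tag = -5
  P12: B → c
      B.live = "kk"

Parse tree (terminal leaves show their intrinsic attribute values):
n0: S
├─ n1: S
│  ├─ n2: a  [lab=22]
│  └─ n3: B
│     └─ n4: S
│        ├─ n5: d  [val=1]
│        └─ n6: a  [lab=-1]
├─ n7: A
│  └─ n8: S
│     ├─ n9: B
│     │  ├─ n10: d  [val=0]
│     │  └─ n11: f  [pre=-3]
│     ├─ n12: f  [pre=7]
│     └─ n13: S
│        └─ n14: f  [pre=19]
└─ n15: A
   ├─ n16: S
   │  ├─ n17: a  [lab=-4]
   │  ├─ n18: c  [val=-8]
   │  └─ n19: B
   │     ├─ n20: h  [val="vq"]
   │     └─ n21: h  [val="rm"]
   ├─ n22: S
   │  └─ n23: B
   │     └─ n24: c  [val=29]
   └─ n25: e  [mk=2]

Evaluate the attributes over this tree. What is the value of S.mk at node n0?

-3

1. n2.lab = 22  [terminal]
2. n3.fin = 8  [a.lab * -2 + 52]
3. n5.val = 1  [terminal]
4. n6.lab = -1  [terminal]
5. n4.pre = "xp"  ["xp"]
6. n4.lim = false  [a.lab > -1]
7. n4.mk = -5  [a.lab - 4]
8. n4.tag = 19  [d.val * -2 + 21]
9. n3.live = "un"  ["un"]
10. n1.pre = "unx"  [B.live ++ "x"]
11. n1.lim = true  [a.lab > 21]
12. n1.mk = 21  [21]
13. n1.tag = 30  [a.lab + 8]
14. n7.val = "runx"  ["r" ++ S₁.pre]
15. n9.fin = 18  [18]
16. n10.val = 0  [terminal]
17. n11.pre = -3  [terminal]
18. n9.live = "xm"  ["xm"]
19. n12.pre = 7  [terminal]
20. n14.pre = 19  [terminal]
21. n13.pre = "qp"  ["qp"]
22. n13.lim = true  [true]
23. n13.mk = 19  [f.pre * 3 - 38]
24. n13.tag = -6  [f.pre - 25]
25. n8.pre = "yxm"  ["y" ++ B.live]
26. n8.lim = true  [S₁.lim == true]
27. n8.mk = 12  [S₁.tag + f.pre + 11]
28. n8.tag = -1  [f.pre - 8]
29. n7.acc = 26  [(if S.lim then S.mk else S.tag) + 14]
30. n15.val = "unx"  [if S₁.lim then S₁.pre else "p"]
31. n17.lab = -4  [terminal]
32. n18.val = -8  [terminal]
33. n19.fin = 21  [a.lab * 2 + 29]
34. n20.val = "vq"  [terminal]
35. n21.val = "rm"  [terminal]
36. n19.live = "vqy"  [h₀.val ++ "y"]
37. n16.pre = "pw"  ["pw"]
38. n16.lim = true  [true]
39. n16.mk = 25  [a.lab + 29]
40. n16.tag = 15  [a.lab + 19]
41. n23.fin = -7  [-7]
42. n24.val = 29  [terminal]
43. n23.live = "kk"  ["kk"]
44. n22.pre = "zy"  ["zy"]
45. n22.lim = false  [false]
46. n22.mk = 24  [len(B.live) + 22]
47. n22.tag = -5  [-5]
48. n25.mk = 2  [terminal]
49. n15.acc = -4  [len(S₁.pre) - 6]
50. n0.pre = "unxq"  [S₁.pre ++ "q"]
51. n0.lim = true  [S₁.mk > 20]
52. n0.mk = -3  [A₀.acc + A₁.acc - 25]
53. n0.tag = -1  [-1]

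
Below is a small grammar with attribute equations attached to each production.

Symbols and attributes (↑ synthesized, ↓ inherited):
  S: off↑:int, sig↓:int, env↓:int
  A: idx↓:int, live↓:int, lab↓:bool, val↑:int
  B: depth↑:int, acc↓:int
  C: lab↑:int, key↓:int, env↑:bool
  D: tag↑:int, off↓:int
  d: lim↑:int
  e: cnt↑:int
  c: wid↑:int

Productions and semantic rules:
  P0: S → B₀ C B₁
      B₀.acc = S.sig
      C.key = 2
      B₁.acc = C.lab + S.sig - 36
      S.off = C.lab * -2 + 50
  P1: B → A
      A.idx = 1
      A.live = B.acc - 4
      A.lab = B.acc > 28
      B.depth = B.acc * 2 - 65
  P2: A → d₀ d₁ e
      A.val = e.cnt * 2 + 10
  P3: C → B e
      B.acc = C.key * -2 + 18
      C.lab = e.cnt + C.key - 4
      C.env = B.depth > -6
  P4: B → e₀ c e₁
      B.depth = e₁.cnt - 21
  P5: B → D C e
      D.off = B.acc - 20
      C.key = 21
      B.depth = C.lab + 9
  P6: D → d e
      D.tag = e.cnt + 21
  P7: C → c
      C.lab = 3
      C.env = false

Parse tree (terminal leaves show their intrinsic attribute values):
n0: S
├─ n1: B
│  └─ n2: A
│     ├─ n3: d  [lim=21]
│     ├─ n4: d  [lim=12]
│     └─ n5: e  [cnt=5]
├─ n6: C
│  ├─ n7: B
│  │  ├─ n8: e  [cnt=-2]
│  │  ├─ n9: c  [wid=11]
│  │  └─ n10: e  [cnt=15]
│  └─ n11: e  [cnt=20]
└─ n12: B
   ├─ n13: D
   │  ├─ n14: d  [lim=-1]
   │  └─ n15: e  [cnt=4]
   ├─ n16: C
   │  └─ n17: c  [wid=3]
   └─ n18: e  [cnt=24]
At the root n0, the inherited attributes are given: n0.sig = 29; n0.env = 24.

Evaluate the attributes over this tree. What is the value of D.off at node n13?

-9

1. n0.sig = 29  [given at root]
2. n0.env = 24  [given at root]
3. n1.acc = 29  [S.sig]
4. n2.idx = 1  [1]
5. n2.live = 25  [B.acc - 4]
6. n2.lab = true  [B.acc > 28]
7. n3.lim = 21  [terminal]
8. n4.lim = 12  [terminal]
9. n5.cnt = 5  [terminal]
10. n2.val = 20  [e.cnt * 2 + 10]
11. n1.depth = -7  [B.acc * 2 - 65]
12. n6.key = 2  [2]
13. n7.acc = 14  [C.key * -2 + 18]
14. n8.cnt = -2  [terminal]
15. n9.wid = 11  [terminal]
16. n10.cnt = 15  [terminal]
17. n7.depth = -6  [e₁.cnt - 21]
18. n11.cnt = 20  [terminal]
19. n6.lab = 18  [e.cnt + C.key - 4]
20. n6.env = false  [B.depth > -6]
21. n12.acc = 11  [C.lab + S.sig - 36]
22. n13.off = -9  [B.acc - 20]
23. n14.lim = -1  [terminal]
24. n15.cnt = 4  [terminal]
25. n13.tag = 25  [e.cnt + 21]
26. n16.key = 21  [21]
27. n17.wid = 3  [terminal]
28. n16.lab = 3  [3]
29. n16.env = false  [false]
30. n18.cnt = 24  [terminal]
31. n12.depth = 12  [C.lab + 9]
32. n0.off = 14  [C.lab * -2 + 50]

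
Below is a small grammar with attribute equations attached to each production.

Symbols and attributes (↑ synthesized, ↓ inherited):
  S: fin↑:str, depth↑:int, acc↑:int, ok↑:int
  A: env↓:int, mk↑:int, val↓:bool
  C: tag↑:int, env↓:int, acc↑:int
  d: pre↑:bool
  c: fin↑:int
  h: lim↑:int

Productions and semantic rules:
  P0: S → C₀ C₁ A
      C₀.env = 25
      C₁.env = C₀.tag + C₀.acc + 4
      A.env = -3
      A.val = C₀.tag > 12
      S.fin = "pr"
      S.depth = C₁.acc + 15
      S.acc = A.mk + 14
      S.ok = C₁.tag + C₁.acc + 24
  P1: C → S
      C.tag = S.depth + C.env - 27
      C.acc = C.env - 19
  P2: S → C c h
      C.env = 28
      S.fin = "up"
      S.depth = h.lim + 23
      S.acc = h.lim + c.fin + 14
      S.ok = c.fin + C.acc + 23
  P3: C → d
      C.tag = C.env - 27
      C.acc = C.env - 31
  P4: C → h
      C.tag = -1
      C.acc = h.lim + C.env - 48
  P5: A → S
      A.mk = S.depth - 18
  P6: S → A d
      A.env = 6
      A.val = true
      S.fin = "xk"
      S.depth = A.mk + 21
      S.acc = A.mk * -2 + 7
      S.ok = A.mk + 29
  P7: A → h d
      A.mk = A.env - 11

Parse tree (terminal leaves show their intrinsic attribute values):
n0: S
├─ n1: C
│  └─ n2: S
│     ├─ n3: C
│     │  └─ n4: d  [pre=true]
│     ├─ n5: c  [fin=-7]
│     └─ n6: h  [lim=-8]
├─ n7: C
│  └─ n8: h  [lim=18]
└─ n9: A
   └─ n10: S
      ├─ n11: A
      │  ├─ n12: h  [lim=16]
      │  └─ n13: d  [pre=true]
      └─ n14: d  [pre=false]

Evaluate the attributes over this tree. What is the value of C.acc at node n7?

1. n1.env = 25  [25]
2. n3.env = 28  [28]
3. n4.pre = true  [terminal]
4. n3.tag = 1  [C.env - 27]
5. n3.acc = -3  [C.env - 31]
6. n5.fin = -7  [terminal]
7. n6.lim = -8  [terminal]
8. n2.fin = "up"  ["up"]
9. n2.depth = 15  [h.lim + 23]
10. n2.acc = -1  [h.lim + c.fin + 14]
11. n2.ok = 13  [c.fin + C.acc + 23]
12. n1.tag = 13  [S.depth + C.env - 27]
13. n1.acc = 6  [C.env - 19]
14. n7.env = 23  [C₀.tag + C₀.acc + 4]
15. n8.lim = 18  [terminal]
16. n7.tag = -1  [-1]
17. n7.acc = -7  [h.lim + C.env - 48]
18. n9.env = -3  [-3]
19. n9.val = true  [C₀.tag > 12]
20. n11.env = 6  [6]
21. n11.val = true  [true]
22. n12.lim = 16  [terminal]
23. n13.pre = true  [terminal]
24. n11.mk = -5  [A.env - 11]
25. n14.pre = false  [terminal]
26. n10.fin = "xk"  ["xk"]
27. n10.depth = 16  [A.mk + 21]
28. n10.acc = 17  [A.mk * -2 + 7]
29. n10.ok = 24  [A.mk + 29]
30. n9.mk = -2  [S.depth - 18]
31. n0.fin = "pr"  ["pr"]
32. n0.depth = 8  [C₁.acc + 15]
33. n0.acc = 12  [A.mk + 14]
34. n0.ok = 16  [C₁.tag + C₁.acc + 24]

-7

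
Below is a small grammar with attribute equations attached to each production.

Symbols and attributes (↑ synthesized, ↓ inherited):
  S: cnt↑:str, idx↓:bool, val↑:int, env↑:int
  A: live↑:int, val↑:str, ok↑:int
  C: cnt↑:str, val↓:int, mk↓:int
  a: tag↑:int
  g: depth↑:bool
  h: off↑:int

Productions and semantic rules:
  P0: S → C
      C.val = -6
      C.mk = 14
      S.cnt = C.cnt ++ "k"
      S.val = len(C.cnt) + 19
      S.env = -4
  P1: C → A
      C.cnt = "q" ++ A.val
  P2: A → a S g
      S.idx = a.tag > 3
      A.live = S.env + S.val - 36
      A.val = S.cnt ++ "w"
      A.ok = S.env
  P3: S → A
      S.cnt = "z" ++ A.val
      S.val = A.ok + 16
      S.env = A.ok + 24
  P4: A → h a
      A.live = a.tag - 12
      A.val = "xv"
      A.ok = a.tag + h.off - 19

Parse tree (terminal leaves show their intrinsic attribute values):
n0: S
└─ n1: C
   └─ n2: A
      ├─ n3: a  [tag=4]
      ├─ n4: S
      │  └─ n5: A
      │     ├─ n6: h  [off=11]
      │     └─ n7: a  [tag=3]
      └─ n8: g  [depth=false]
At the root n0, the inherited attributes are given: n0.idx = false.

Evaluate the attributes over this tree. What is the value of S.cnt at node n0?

1. n0.idx = false  [given at root]
2. n1.val = -6  [-6]
3. n1.mk = 14  [14]
4. n3.tag = 4  [terminal]
5. n4.idx = true  [a.tag > 3]
6. n6.off = 11  [terminal]
7. n7.tag = 3  [terminal]
8. n5.live = -9  [a.tag - 12]
9. n5.val = "xv"  ["xv"]
10. n5.ok = -5  [a.tag + h.off - 19]
11. n4.cnt = "zxv"  ["z" ++ A.val]
12. n4.val = 11  [A.ok + 16]
13. n4.env = 19  [A.ok + 24]
14. n8.depth = false  [terminal]
15. n2.live = -6  [S.env + S.val - 36]
16. n2.val = "zxvw"  [S.cnt ++ "w"]
17. n2.ok = 19  [S.env]
18. n1.cnt = "qzxvw"  ["q" ++ A.val]
19. n0.cnt = "qzxvwk"  [C.cnt ++ "k"]
20. n0.val = 24  [len(C.cnt) + 19]
21. n0.env = -4  [-4]

"qzxvwk"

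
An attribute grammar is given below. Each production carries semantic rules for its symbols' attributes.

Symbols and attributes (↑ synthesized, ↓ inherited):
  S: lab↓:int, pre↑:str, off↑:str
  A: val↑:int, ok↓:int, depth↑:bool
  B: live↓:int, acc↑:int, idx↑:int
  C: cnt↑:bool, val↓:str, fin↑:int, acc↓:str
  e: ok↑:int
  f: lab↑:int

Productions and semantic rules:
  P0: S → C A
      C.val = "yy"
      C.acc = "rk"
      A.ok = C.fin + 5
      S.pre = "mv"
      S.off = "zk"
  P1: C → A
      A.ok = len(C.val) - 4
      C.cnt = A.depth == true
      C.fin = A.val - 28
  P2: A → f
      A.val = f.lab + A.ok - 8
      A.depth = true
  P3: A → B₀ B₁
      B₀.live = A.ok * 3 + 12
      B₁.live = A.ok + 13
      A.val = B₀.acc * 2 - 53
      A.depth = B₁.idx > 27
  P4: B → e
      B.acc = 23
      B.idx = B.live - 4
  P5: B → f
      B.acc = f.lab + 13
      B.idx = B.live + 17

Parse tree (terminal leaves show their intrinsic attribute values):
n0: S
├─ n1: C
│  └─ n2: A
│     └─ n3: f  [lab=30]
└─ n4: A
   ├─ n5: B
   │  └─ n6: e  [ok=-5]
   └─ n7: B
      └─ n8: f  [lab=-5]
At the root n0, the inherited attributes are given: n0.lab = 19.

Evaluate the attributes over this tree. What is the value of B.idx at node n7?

27

1. n0.lab = 19  [given at root]
2. n1.val = "yy"  ["yy"]
3. n1.acc = "rk"  ["rk"]
4. n2.ok = -2  [len(C.val) - 4]
5. n3.lab = 30  [terminal]
6. n2.val = 20  [f.lab + A.ok - 8]
7. n2.depth = true  [true]
8. n1.cnt = true  [A.depth == true]
9. n1.fin = -8  [A.val - 28]
10. n4.ok = -3  [C.fin + 5]
11. n5.live = 3  [A.ok * 3 + 12]
12. n6.ok = -5  [terminal]
13. n5.acc = 23  [23]
14. n5.idx = -1  [B.live - 4]
15. n7.live = 10  [A.ok + 13]
16. n8.lab = -5  [terminal]
17. n7.acc = 8  [f.lab + 13]
18. n7.idx = 27  [B.live + 17]
19. n4.val = -7  [B₀.acc * 2 - 53]
20. n4.depth = false  [B₁.idx > 27]
21. n0.pre = "mv"  ["mv"]
22. n0.off = "zk"  ["zk"]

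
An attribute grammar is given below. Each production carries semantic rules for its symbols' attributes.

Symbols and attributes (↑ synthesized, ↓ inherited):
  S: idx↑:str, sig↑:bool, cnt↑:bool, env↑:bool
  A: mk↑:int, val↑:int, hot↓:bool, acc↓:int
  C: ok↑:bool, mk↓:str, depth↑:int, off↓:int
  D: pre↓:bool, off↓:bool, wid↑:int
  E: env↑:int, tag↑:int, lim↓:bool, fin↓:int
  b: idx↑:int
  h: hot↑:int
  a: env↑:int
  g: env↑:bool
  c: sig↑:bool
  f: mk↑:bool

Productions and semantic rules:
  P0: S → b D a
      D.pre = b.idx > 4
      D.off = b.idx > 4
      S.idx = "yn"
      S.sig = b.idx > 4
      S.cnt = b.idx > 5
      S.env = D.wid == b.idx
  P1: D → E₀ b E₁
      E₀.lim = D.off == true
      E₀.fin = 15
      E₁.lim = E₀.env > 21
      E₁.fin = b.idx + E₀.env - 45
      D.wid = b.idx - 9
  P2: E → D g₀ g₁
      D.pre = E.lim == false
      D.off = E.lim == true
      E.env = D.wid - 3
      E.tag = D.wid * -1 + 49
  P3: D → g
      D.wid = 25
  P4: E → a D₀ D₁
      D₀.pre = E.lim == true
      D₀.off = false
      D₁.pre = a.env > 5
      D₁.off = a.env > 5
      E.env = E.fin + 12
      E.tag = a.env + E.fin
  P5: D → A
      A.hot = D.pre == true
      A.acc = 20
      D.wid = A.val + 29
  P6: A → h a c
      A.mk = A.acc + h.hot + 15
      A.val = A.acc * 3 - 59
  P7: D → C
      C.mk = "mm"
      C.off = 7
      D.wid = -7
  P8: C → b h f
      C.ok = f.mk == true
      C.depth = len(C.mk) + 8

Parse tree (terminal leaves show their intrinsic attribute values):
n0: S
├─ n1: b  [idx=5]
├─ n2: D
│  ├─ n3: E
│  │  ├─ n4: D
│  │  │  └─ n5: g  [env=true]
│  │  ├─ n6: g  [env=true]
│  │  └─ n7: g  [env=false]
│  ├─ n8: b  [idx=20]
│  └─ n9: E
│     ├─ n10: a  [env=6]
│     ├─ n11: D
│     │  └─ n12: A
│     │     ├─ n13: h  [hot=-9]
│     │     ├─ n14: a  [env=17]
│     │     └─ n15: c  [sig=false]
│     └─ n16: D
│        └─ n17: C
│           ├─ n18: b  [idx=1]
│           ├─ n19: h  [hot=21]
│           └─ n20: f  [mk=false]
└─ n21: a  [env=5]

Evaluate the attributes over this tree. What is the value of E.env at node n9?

1. n1.idx = 5  [terminal]
2. n2.pre = true  [b.idx > 4]
3. n2.off = true  [b.idx > 4]
4. n3.lim = true  [D.off == true]
5. n3.fin = 15  [15]
6. n4.pre = false  [E.lim == false]
7. n4.off = true  [E.lim == true]
8. n5.env = true  [terminal]
9. n4.wid = 25  [25]
10. n6.env = true  [terminal]
11. n7.env = false  [terminal]
12. n3.env = 22  [D.wid - 3]
13. n3.tag = 24  [D.wid * -1 + 49]
14. n8.idx = 20  [terminal]
15. n9.lim = true  [E₀.env > 21]
16. n9.fin = -3  [b.idx + E₀.env - 45]
17. n10.env = 6  [terminal]
18. n11.pre = true  [E.lim == true]
19. n11.off = false  [false]
20. n12.hot = true  [D.pre == true]
21. n12.acc = 20  [20]
22. n13.hot = -9  [terminal]
23. n14.env = 17  [terminal]
24. n15.sig = false  [terminal]
25. n12.mk = 26  [A.acc + h.hot + 15]
26. n12.val = 1  [A.acc * 3 - 59]
27. n11.wid = 30  [A.val + 29]
28. n16.pre = true  [a.env > 5]
29. n16.off = true  [a.env > 5]
30. n17.mk = "mm"  ["mm"]
31. n17.off = 7  [7]
32. n18.idx = 1  [terminal]
33. n19.hot = 21  [terminal]
34. n20.mk = false  [terminal]
35. n17.ok = false  [f.mk == true]
36. n17.depth = 10  [len(C.mk) + 8]
37. n16.wid = -7  [-7]
38. n9.env = 9  [E.fin + 12]
39. n9.tag = 3  [a.env + E.fin]
40. n2.wid = 11  [b.idx - 9]
41. n21.env = 5  [terminal]
42. n0.idx = "yn"  ["yn"]
43. n0.sig = true  [b.idx > 4]
44. n0.cnt = false  [b.idx > 5]
45. n0.env = false  [D.wid == b.idx]

9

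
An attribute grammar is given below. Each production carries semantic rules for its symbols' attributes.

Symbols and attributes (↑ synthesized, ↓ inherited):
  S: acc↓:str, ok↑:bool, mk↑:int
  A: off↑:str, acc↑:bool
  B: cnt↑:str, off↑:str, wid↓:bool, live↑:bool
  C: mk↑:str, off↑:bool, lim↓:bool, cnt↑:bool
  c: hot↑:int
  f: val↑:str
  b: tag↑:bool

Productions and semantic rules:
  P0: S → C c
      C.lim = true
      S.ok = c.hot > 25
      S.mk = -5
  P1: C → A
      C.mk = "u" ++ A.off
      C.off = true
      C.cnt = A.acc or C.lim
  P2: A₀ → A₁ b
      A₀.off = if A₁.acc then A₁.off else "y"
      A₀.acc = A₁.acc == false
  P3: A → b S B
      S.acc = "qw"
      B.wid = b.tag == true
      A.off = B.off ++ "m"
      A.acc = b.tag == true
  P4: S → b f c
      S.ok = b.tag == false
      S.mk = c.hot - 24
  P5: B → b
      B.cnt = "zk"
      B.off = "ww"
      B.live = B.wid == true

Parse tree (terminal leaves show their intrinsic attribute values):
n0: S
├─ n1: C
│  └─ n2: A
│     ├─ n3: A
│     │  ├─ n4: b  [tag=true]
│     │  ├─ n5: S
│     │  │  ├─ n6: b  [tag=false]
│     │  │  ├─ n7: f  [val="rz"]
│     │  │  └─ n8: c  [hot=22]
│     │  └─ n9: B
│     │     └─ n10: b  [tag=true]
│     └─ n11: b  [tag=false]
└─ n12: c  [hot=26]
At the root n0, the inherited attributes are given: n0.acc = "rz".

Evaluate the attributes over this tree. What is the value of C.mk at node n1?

"uwwm"

1. n0.acc = "rz"  [given at root]
2. n1.lim = true  [true]
3. n4.tag = true  [terminal]
4. n5.acc = "qw"  ["qw"]
5. n6.tag = false  [terminal]
6. n7.val = "rz"  [terminal]
7. n8.hot = 22  [terminal]
8. n5.ok = true  [b.tag == false]
9. n5.mk = -2  [c.hot - 24]
10. n9.wid = true  [b.tag == true]
11. n10.tag = true  [terminal]
12. n9.cnt = "zk"  ["zk"]
13. n9.off = "ww"  ["ww"]
14. n9.live = true  [B.wid == true]
15. n3.off = "wwm"  [B.off ++ "m"]
16. n3.acc = true  [b.tag == true]
17. n11.tag = false  [terminal]
18. n2.off = "wwm"  [if A₁.acc then A₁.off else "y"]
19. n2.acc = false  [A₁.acc == false]
20. n1.mk = "uwwm"  ["u" ++ A.off]
21. n1.off = true  [true]
22. n1.cnt = true  [A.acc or C.lim]
23. n12.hot = 26  [terminal]
24. n0.ok = true  [c.hot > 25]
25. n0.mk = -5  [-5]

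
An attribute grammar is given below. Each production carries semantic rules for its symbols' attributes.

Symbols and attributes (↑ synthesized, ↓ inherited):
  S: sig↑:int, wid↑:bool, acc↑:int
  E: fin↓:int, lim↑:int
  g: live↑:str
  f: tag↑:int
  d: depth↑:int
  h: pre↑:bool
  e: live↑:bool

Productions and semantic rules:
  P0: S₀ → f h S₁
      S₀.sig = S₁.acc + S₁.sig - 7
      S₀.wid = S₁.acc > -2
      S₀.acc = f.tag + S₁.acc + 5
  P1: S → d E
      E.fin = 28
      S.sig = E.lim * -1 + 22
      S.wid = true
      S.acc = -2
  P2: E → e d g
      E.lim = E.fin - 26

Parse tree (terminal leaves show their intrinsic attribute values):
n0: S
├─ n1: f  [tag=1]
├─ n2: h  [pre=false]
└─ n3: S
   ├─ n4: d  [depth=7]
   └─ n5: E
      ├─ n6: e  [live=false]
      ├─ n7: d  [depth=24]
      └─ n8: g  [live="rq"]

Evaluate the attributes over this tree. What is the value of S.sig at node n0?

11

1. n1.tag = 1  [terminal]
2. n2.pre = false  [terminal]
3. n4.depth = 7  [terminal]
4. n5.fin = 28  [28]
5. n6.live = false  [terminal]
6. n7.depth = 24  [terminal]
7. n8.live = "rq"  [terminal]
8. n5.lim = 2  [E.fin - 26]
9. n3.sig = 20  [E.lim * -1 + 22]
10. n3.wid = true  [true]
11. n3.acc = -2  [-2]
12. n0.sig = 11  [S₁.acc + S₁.sig - 7]
13. n0.wid = false  [S₁.acc > -2]
14. n0.acc = 4  [f.tag + S₁.acc + 5]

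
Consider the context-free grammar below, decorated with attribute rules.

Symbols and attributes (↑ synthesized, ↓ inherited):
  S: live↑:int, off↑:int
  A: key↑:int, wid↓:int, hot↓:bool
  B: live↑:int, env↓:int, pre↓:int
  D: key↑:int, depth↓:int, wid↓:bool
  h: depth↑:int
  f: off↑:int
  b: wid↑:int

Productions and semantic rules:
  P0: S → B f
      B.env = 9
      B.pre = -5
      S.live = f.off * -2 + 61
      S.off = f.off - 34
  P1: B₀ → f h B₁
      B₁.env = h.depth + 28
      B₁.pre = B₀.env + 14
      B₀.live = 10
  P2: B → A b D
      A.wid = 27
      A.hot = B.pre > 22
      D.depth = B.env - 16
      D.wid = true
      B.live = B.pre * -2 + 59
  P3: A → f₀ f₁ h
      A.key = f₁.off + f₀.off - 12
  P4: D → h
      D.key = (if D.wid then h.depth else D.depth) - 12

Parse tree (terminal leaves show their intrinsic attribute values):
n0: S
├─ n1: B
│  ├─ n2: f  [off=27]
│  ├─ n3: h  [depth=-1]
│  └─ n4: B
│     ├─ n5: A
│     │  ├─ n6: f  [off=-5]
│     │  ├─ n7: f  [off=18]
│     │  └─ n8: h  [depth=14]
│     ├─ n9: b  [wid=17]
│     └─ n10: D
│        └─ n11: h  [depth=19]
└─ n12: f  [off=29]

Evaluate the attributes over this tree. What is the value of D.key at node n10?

7

1. n1.env = 9  [9]
2. n1.pre = -5  [-5]
3. n2.off = 27  [terminal]
4. n3.depth = -1  [terminal]
5. n4.env = 27  [h.depth + 28]
6. n4.pre = 23  [B₀.env + 14]
7. n5.wid = 27  [27]
8. n5.hot = true  [B.pre > 22]
9. n6.off = -5  [terminal]
10. n7.off = 18  [terminal]
11. n8.depth = 14  [terminal]
12. n5.key = 1  [f₁.off + f₀.off - 12]
13. n9.wid = 17  [terminal]
14. n10.depth = 11  [B.env - 16]
15. n10.wid = true  [true]
16. n11.depth = 19  [terminal]
17. n10.key = 7  [(if D.wid then h.depth else D.depth) - 12]
18. n4.live = 13  [B.pre * -2 + 59]
19. n1.live = 10  [10]
20. n12.off = 29  [terminal]
21. n0.live = 3  [f.off * -2 + 61]
22. n0.off = -5  [f.off - 34]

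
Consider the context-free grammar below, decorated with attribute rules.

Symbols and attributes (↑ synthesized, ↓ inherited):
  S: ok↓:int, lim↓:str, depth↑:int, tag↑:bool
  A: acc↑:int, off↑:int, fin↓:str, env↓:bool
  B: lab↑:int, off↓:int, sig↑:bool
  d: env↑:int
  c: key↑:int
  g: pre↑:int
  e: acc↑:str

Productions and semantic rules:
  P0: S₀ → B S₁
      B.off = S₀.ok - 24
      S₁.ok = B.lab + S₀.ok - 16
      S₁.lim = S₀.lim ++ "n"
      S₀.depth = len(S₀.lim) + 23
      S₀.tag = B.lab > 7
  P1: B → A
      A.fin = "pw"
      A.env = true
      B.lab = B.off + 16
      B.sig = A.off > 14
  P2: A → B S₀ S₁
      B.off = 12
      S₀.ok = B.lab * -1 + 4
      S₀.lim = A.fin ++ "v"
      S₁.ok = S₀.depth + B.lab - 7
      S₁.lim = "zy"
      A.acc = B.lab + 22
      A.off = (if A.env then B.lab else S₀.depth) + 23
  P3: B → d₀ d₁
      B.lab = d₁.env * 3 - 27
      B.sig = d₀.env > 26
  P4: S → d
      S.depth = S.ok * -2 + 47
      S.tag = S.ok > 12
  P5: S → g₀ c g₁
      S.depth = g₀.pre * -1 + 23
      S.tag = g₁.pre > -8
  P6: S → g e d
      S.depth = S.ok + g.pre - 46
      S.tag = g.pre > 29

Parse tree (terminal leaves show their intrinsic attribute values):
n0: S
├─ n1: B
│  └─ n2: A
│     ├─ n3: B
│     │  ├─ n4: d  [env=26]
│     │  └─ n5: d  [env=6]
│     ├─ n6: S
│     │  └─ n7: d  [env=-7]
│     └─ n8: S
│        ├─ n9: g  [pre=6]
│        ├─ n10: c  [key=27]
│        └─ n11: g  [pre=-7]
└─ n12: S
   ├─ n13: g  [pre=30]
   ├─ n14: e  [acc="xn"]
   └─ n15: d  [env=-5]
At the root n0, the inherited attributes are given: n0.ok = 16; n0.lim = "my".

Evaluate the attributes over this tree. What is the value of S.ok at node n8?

5

1. n0.ok = 16  [given at root]
2. n0.lim = "my"  [given at root]
3. n1.off = -8  [S₀.ok - 24]
4. n2.fin = "pw"  ["pw"]
5. n2.env = true  [true]
6. n3.off = 12  [12]
7. n4.env = 26  [terminal]
8. n5.env = 6  [terminal]
9. n3.lab = -9  [d₁.env * 3 - 27]
10. n3.sig = false  [d₀.env > 26]
11. n6.ok = 13  [B.lab * -1 + 4]
12. n6.lim = "pwv"  [A.fin ++ "v"]
13. n7.env = -7  [terminal]
14. n6.depth = 21  [S.ok * -2 + 47]
15. n6.tag = true  [S.ok > 12]
16. n8.ok = 5  [S₀.depth + B.lab - 7]
17. n8.lim = "zy"  ["zy"]
18. n9.pre = 6  [terminal]
19. n10.key = 27  [terminal]
20. n11.pre = -7  [terminal]
21. n8.depth = 17  [g₀.pre * -1 + 23]
22. n8.tag = true  [g₁.pre > -8]
23. n2.acc = 13  [B.lab + 22]
24. n2.off = 14  [(if A.env then B.lab else S₀.depth) + 23]
25. n1.lab = 8  [B.off + 16]
26. n1.sig = false  [A.off > 14]
27. n12.ok = 8  [B.lab + S₀.ok - 16]
28. n12.lim = "myn"  [S₀.lim ++ "n"]
29. n13.pre = 30  [terminal]
30. n14.acc = "xn"  [terminal]
31. n15.env = -5  [terminal]
32. n12.depth = -8  [S.ok + g.pre - 46]
33. n12.tag = true  [g.pre > 29]
34. n0.depth = 25  [len(S₀.lim) + 23]
35. n0.tag = true  [B.lab > 7]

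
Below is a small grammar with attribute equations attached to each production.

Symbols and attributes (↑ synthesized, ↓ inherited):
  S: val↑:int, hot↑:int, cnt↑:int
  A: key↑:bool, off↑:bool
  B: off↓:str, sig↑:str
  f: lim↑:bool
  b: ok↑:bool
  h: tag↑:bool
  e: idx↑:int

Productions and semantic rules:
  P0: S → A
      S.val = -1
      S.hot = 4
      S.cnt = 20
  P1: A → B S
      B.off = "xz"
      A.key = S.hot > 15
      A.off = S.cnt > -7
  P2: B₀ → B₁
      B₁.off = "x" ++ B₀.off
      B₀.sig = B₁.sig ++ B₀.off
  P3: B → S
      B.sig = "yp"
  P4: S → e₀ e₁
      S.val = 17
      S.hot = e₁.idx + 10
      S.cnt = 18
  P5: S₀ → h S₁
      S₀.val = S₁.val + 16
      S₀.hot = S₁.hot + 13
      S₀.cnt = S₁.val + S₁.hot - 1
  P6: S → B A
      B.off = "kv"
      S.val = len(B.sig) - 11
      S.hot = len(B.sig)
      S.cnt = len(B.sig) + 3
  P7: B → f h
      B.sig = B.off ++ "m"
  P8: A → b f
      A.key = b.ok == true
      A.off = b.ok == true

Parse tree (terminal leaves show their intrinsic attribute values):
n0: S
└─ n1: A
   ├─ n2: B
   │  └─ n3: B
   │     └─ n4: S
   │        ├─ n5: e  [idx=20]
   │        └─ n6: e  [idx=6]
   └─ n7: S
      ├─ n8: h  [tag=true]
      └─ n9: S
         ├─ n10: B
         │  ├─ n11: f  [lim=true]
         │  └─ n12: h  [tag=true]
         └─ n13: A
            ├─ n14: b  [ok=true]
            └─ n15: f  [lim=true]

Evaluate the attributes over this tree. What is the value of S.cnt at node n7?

-6

1. n2.off = "xz"  ["xz"]
2. n3.off = "xxz"  ["x" ++ B₀.off]
3. n5.idx = 20  [terminal]
4. n6.idx = 6  [terminal]
5. n4.val = 17  [17]
6. n4.hot = 16  [e₁.idx + 10]
7. n4.cnt = 18  [18]
8. n3.sig = "yp"  ["yp"]
9. n2.sig = "ypxz"  [B₁.sig ++ B₀.off]
10. n8.tag = true  [terminal]
11. n10.off = "kv"  ["kv"]
12. n11.lim = true  [terminal]
13. n12.tag = true  [terminal]
14. n10.sig = "kvm"  [B.off ++ "m"]
15. n14.ok = true  [terminal]
16. n15.lim = true  [terminal]
17. n13.key = true  [b.ok == true]
18. n13.off = true  [b.ok == true]
19. n9.val = -8  [len(B.sig) - 11]
20. n9.hot = 3  [len(B.sig)]
21. n9.cnt = 6  [len(B.sig) + 3]
22. n7.val = 8  [S₁.val + 16]
23. n7.hot = 16  [S₁.hot + 13]
24. n7.cnt = -6  [S₁.val + S₁.hot - 1]
25. n1.key = true  [S.hot > 15]
26. n1.off = true  [S.cnt > -7]
27. n0.val = -1  [-1]
28. n0.hot = 4  [4]
29. n0.cnt = 20  [20]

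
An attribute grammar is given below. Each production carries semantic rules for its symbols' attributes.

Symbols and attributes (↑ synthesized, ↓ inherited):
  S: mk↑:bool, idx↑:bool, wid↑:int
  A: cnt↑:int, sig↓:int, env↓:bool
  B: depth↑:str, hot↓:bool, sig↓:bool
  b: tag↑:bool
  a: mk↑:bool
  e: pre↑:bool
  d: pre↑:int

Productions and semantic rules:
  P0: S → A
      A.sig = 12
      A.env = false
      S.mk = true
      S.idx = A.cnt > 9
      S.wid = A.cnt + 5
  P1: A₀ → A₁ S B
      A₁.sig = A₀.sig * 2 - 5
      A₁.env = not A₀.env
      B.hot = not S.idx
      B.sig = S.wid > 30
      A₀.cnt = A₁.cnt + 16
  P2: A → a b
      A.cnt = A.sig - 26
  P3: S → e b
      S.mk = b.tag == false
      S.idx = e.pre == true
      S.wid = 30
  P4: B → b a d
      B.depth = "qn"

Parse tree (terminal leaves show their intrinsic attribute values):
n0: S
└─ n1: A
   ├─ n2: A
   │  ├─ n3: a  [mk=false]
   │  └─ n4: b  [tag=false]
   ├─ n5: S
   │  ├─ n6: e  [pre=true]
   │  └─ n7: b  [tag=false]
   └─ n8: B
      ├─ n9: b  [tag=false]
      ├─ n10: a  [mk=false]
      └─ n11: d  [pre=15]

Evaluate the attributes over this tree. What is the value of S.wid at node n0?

1. n1.sig = 12  [12]
2. n1.env = false  [false]
3. n2.sig = 19  [A₀.sig * 2 - 5]
4. n2.env = true  [not A₀.env]
5. n3.mk = false  [terminal]
6. n4.tag = false  [terminal]
7. n2.cnt = -7  [A.sig - 26]
8. n6.pre = true  [terminal]
9. n7.tag = false  [terminal]
10. n5.mk = true  [b.tag == false]
11. n5.idx = true  [e.pre == true]
12. n5.wid = 30  [30]
13. n8.hot = false  [not S.idx]
14. n8.sig = false  [S.wid > 30]
15. n9.tag = false  [terminal]
16. n10.mk = false  [terminal]
17. n11.pre = 15  [terminal]
18. n8.depth = "qn"  ["qn"]
19. n1.cnt = 9  [A₁.cnt + 16]
20. n0.mk = true  [true]
21. n0.idx = false  [A.cnt > 9]
22. n0.wid = 14  [A.cnt + 5]

14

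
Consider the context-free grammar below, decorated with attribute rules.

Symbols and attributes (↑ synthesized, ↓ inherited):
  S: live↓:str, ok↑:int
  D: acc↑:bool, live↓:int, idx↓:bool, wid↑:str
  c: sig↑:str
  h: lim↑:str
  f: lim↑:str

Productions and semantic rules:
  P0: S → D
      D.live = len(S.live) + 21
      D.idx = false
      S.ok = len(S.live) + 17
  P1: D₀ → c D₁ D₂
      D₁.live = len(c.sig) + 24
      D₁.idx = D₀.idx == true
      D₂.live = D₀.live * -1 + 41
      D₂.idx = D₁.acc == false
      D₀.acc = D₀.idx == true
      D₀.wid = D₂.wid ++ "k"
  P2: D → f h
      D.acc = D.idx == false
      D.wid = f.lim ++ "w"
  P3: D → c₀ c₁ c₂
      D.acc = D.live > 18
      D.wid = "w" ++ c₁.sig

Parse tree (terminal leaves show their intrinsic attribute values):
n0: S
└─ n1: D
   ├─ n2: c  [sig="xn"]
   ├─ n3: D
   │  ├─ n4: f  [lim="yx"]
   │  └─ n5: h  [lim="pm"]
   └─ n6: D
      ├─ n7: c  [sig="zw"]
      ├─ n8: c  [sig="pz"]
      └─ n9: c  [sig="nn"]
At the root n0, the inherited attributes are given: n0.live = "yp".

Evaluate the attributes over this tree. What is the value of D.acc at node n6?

false

1. n0.live = "yp"  [given at root]
2. n1.live = 23  [len(S.live) + 21]
3. n1.idx = false  [false]
4. n2.sig = "xn"  [terminal]
5. n3.live = 26  [len(c.sig) + 24]
6. n3.idx = false  [D₀.idx == true]
7. n4.lim = "yx"  [terminal]
8. n5.lim = "pm"  [terminal]
9. n3.acc = true  [D.idx == false]
10. n3.wid = "yxw"  [f.lim ++ "w"]
11. n6.live = 18  [D₀.live * -1 + 41]
12. n6.idx = false  [D₁.acc == false]
13. n7.sig = "zw"  [terminal]
14. n8.sig = "pz"  [terminal]
15. n9.sig = "nn"  [terminal]
16. n6.acc = false  [D.live > 18]
17. n6.wid = "wpz"  ["w" ++ c₁.sig]
18. n1.acc = false  [D₀.idx == true]
19. n1.wid = "wpzk"  [D₂.wid ++ "k"]
20. n0.ok = 19  [len(S.live) + 17]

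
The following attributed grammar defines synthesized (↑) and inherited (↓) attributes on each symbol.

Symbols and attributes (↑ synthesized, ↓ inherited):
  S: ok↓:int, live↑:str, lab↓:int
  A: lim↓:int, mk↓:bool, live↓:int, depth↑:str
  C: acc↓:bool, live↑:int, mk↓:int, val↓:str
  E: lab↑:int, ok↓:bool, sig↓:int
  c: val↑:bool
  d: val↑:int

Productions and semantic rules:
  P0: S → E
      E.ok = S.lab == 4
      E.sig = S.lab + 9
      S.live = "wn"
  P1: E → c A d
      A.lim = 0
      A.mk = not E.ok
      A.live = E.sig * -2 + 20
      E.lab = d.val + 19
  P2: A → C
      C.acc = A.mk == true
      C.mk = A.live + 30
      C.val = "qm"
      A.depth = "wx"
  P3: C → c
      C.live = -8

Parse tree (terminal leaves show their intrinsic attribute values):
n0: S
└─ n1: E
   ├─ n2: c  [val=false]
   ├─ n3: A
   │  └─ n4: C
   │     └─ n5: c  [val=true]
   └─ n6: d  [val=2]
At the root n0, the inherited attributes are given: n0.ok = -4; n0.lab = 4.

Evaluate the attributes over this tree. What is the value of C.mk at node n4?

24

1. n0.ok = -4  [given at root]
2. n0.lab = 4  [given at root]
3. n1.ok = true  [S.lab == 4]
4. n1.sig = 13  [S.lab + 9]
5. n2.val = false  [terminal]
6. n3.lim = 0  [0]
7. n3.mk = false  [not E.ok]
8. n3.live = -6  [E.sig * -2 + 20]
9. n4.acc = false  [A.mk == true]
10. n4.mk = 24  [A.live + 30]
11. n4.val = "qm"  ["qm"]
12. n5.val = true  [terminal]
13. n4.live = -8  [-8]
14. n3.depth = "wx"  ["wx"]
15. n6.val = 2  [terminal]
16. n1.lab = 21  [d.val + 19]
17. n0.live = "wn"  ["wn"]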